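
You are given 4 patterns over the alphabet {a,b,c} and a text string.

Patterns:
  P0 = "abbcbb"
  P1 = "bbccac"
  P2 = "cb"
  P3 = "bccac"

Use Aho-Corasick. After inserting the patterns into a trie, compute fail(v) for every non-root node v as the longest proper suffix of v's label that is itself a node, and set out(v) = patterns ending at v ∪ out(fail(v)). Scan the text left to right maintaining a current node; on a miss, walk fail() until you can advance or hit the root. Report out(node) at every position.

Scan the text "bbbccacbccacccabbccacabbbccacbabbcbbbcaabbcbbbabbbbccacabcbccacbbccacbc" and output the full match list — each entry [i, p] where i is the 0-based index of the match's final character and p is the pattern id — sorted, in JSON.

Build:
Trie (insert patterns):
  n0 'ε': a→1 b→7 c→13
  n1 'a': b→2
  n2 'ab': b→3
  n3 'abb': c→4
  n4 'abbc': b→5
  n5 'abbcb': b→6
  n6 'abbcbb': ·  ←P0
  n7 'b': b→8 c→15
  n8 'bb': c→9
  n9 'bbc': c→10
  n10 'bbcc': a→11
  n11 'bbcca': c→12
  n12 'bbccac': ·  ←P1
  n13 'c': b→14
  n14 'cb': ·  ←P2
  n15 'bc': c→16
  n16 'bcc': a→17
  n17 'bcca': c→18
  n18 'bccac': ·  ←P3

BFS fail/out derivation:
  fail(1) 'a': from fail(0)=0 chase 'a': 0 ⇒ 0;  out=∅∪out(0)=∅
  fail(7) 'b': from fail(0)=0 chase 'b': 0 ⇒ 0;  out=∅∪out(0)=∅
  fail(13) 'c': from fail(0)=0 chase 'c': 0 ⇒ 0;  out=∅∪out(0)=∅
  fail(2) 'ab': from fail(1)=0 chase 'b': 0 ⇒ 7;  out=∅∪out(7)=∅
  fail(8) 'bb': from fail(7)=0 chase 'b': 0 ⇒ 7;  out=∅∪out(7)=∅
  fail(14) 'cb': from fail(13)=0 chase 'b': 0 ⇒ 7;  out={2}∪out(7)={2}
  fail(15) 'bc': from fail(7)=0 chase 'c': 0 ⇒ 13;  out=∅∪out(13)=∅
  fail(3) 'abb': from fail(2)=7 chase 'b': 7 ⇒ 8;  out=∅∪out(8)=∅
  fail(9) 'bbc': from fail(8)=7 chase 'c': 7 ⇒ 15;  out=∅∪out(15)=∅
  fail(16) 'bcc': from fail(15)=13 chase 'c': 13→0 ⇒ 13;  out=∅∪out(13)=∅
  fail(4) 'abbc': from fail(3)=8 chase 'c': 8 ⇒ 9;  out=∅∪out(9)=∅
  fail(10) 'bbcc': from fail(9)=15 chase 'c': 15 ⇒ 16;  out=∅∪out(16)=∅
  fail(17) 'bcca': from fail(16)=13 chase 'a': 13→0 ⇒ 1;  out=∅∪out(1)=∅
  fail(5) 'abbcb': from fail(4)=9 chase 'b': 9→15→13 ⇒ 14;  out=∅∪out(14)={2}
  fail(11) 'bbcca': from fail(10)=16 chase 'a': 16 ⇒ 17;  out=∅∪out(17)=∅
  fail(18) 'bccac': from fail(17)=1 chase 'c': 1→0 ⇒ 13;  out={3}∪out(13)={3}
  fail(6) 'abbcbb': from fail(5)=14 chase 'b': 14→7 ⇒ 8;  out={0}∪out(8)={0}
  fail(12) 'bbccac': from fail(11)=17 chase 'c': 17 ⇒ 18;  out={1}∪out(18)={1,3}

Scan:
pos 0 'b': at 7
pos 1 'b': at 8
pos 2 'b': at 8 (via fail)
pos 3 'c': at 9
pos 4 'c': at 10
pos 5 'a': at 11
pos 6 'c': at 12  emit P1@[1:6],P3@[2:6]
pos 7 'b': at 14 (via fail)  emit P2@[6:7]
pos 8 'c': at 15 (via fail)
pos 9 'c': at 16
pos 10 'a': at 17
pos 11 'c': at 18  emit P3@[7:11]
pos 12 'c': at 13 (via fail)
pos 13 'c': at 13 (via fail)
pos 14 'a': at 1 (via fail)
pos 15 'b': at 2
pos 16 'b': at 3
pos 17 'c': at 4
pos 18 'c': at 10 (via fail)
pos 19 'a': at 11
pos 20 'c': at 12  emit P1@[15:20],P3@[16:20]
pos 21 'a': at 1 (via fail)
pos 22 'b': at 2
pos 23 'b': at 3
pos 24 'b': at 8 (via fail)
pos 25 'c': at 9
pos 26 'c': at 10
pos 27 'a': at 11
pos 28 'c': at 12  emit P1@[23:28],P3@[24:28]
pos 29 'b': at 14 (via fail)  emit P2@[28:29]
pos 30 'a': at 1 (via fail)
pos 31 'b': at 2
pos 32 'b': at 3
pos 33 'c': at 4
pos 34 'b': at 5  emit P2@[33:34]
pos 35 'b': at 6  emit P0@[30:35]
pos 36 'b': at 8 (via fail)
pos 37 'c': at 9
pos 38 'a': at 1 (via fail)
pos 39 'a': at 1 (via fail)
pos 40 'b': at 2
pos 41 'b': at 3
pos 42 'c': at 4
pos 43 'b': at 5  emit P2@[42:43]
pos 44 'b': at 6  emit P0@[39:44]
pos 45 'b': at 8 (via fail)
pos 46 'a': at 1 (via fail)
pos 47 'b': at 2
pos 48 'b': at 3
pos 49 'b': at 8 (via fail)
pos 50 'b': at 8 (via fail)
pos 51 'c': at 9
pos 52 'c': at 10
pos 53 'a': at 11
pos 54 'c': at 12  emit P1@[49:54],P3@[50:54]
pos 55 'a': at 1 (via fail)
pos 56 'b': at 2
pos 57 'c': at 15 (via fail)
pos 58 'b': at 14 (via fail)  emit P2@[57:58]
pos 59 'c': at 15 (via fail)
pos 60 'c': at 16
pos 61 'a': at 17
pos 62 'c': at 18  emit P3@[58:62]
pos 63 'b': at 14 (via fail)  emit P2@[62:63]
pos 64 'b': at 8 (via fail)
pos 65 'c': at 9
pos 66 'c': at 10
pos 67 'a': at 11
pos 68 'c': at 12  emit P1@[63:68],P3@[64:68]
pos 69 'b': at 14 (via fail)  emit P2@[68:69]
pos 70 'c': at 15 (via fail)

Result: [[6,1],[6,3],[7,2],[11,3],[20,1],[20,3],[28,1],[28,3],[29,2],[34,2],[35,0],[43,2],[44,0],[54,1],[54,3],[58,2],[62,3],[63,2],[68,1],[68,3],[69,2]]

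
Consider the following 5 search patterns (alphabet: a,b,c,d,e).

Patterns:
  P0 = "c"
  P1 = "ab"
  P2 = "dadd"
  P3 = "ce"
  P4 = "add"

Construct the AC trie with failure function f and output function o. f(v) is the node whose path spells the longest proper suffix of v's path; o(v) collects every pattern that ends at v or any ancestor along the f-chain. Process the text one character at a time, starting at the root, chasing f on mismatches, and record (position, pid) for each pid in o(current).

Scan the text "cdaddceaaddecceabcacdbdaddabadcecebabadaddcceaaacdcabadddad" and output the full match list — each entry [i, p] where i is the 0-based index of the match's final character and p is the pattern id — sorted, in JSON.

Build:
Trie nodes:
  0='ε' goto a→2 c→1 d→4
  1='c' goto e→8  [P0 ends]
  2='a' goto b→3 d→9
  3='ab' goto ·  [P1 ends]
  4='d' goto a→5
  5='da' goto d→6
  6='dad' goto d→7
  7='dadd' goto ·  [P2 ends]
  8='ce' goto ·  [P3 ends]
  9='ad' goto d→10
  10='add' goto ·  [P4 ends]

Failure links (BFS by depth):
  fail(1) 'c': from fail(0)=0 chase 'c': 0 ⇒ 0;  out={0}∪out(0)={0}
  fail(2) 'a': from fail(0)=0 chase 'a': 0 ⇒ 0;  out=∅∪out(0)=∅
  fail(4) 'd': from fail(0)=0 chase 'd': 0 ⇒ 0;  out=∅∪out(0)=∅
  fail(3) 'ab': from fail(2)=0 chase 'b': 0 ⇒ 0;  out={1}∪out(0)={1}
  fail(5) 'da': from fail(4)=0 chase 'a': 0 ⇒ 2;  out=∅∪out(2)=∅
  fail(8) 'ce': from fail(1)=0 chase 'e': 0 ⇒ 0;  out={3}∪out(0)={3}
  fail(9) 'ad': from fail(2)=0 chase 'd': 0 ⇒ 4;  out=∅∪out(4)=∅
  fail(6) 'dad': from fail(5)=2 chase 'd': 2 ⇒ 9;  out=∅∪out(9)=∅
  fail(10) 'add': from fail(9)=4 chase 'd': 4→0 ⇒ 4;  out={4}∪out(4)={4}
  fail(7) 'dadd': from fail(6)=9 chase 'd': 9 ⇒ 10;  out={2}∪out(10)={2,4}

Text stream:
[0] read 'c'  n0⇒n1  ** P0@[0:0]
[1] read 'd'  n1⇒n4 (via fail)
[2] read 'a'  n4⇒n5
[3] read 'd'  n5⇒n6
[4] read 'd'  n6⇒n7  ** P2@[1:4],P4@[2:4]
[5] read 'c'  n7⇒n1 (via fail)  ** P0@[5:5]
[6] read 'e'  n1⇒n8  ** P3@[5:6]
[7] read 'a'  n8⇒n2 (via fail)
[8] read 'a'  n2⇒n2 (via fail)
[9] read 'd'  n2⇒n9
[10] read 'd'  n9⇒n10  ** P4@[8:10]
[11] read 'e'  n10⇒n0 (via fail)
[12] read 'c'  n0⇒n1  ** P0@[12:12]
[13] read 'c'  n1⇒n1 (via fail)  ** P0@[13:13]
[14] read 'e'  n1⇒n8  ** P3@[13:14]
[15] read 'a'  n8⇒n2 (via fail)
[16] read 'b'  n2⇒n3  ** P1@[15:16]
[17] read 'c'  n3⇒n1 (via fail)  ** P0@[17:17]
[18] read 'a'  n1⇒n2 (via fail)
[19] read 'c'  n2⇒n1 (via fail)  ** P0@[19:19]
[20] read 'd'  n1⇒n4 (via fail)
[21] read 'b'  n4⇒n0 (via fail)
[22] read 'd'  n0⇒n4
[23] read 'a'  n4⇒n5
[24] read 'd'  n5⇒n6
[25] read 'd'  n6⇒n7  ** P2@[22:25],P4@[23:25]
[26] read 'a'  n7⇒n5 (via fail)
[27] read 'b'  n5⇒n3 (via fail)  ** P1@[26:27]
[28] read 'a'  n3⇒n2 (via fail)
[29] read 'd'  n2⇒n9
[30] read 'c'  n9⇒n1 (via fail)  ** P0@[30:30]
[31] read 'e'  n1⇒n8  ** P3@[30:31]
[32] read 'c'  n8⇒n1 (via fail)  ** P0@[32:32]
[33] read 'e'  n1⇒n8  ** P3@[32:33]
[34] read 'b'  n8⇒n0 (via fail)
[35] read 'a'  n0⇒n2
[36] read 'b'  n2⇒n3  ** P1@[35:36]
[37] read 'a'  n3⇒n2 (via fail)
[38] read 'd'  n2⇒n9
[39] read 'a'  n9⇒n5 (via fail)
[40] read 'd'  n5⇒n6
[41] read 'd'  n6⇒n7  ** P2@[38:41],P4@[39:41]
[42] read 'c'  n7⇒n1 (via fail)  ** P0@[42:42]
[43] read 'c'  n1⇒n1 (via fail)  ** P0@[43:43]
[44] read 'e'  n1⇒n8  ** P3@[43:44]
[45] read 'a'  n8⇒n2 (via fail)
[46] read 'a'  n2⇒n2 (via fail)
[47] read 'a'  n2⇒n2 (via fail)
[48] read 'c'  n2⇒n1 (via fail)  ** P0@[48:48]
[49] read 'd'  n1⇒n4 (via fail)
[50] read 'c'  n4⇒n1 (via fail)  ** P0@[50:50]
[51] read 'a'  n1⇒n2 (via fail)
[52] read 'b'  n2⇒n3  ** P1@[51:52]
[53] read 'a'  n3⇒n2 (via fail)
[54] read 'd'  n2⇒n9
[55] read 'd'  n9⇒n10  ** P4@[53:55]
[56] read 'd'  n10⇒n4 (via fail)
[57] read 'a'  n4⇒n5
[58] read 'd'  n5⇒n6

All matches (sorted): [[0,0],[4,2],[4,4],[5,0],[6,3],[10,4],[12,0],[13,0],[14,3],[16,1],[17,0],[19,0],[25,2],[25,4],[27,1],[30,0],[31,3],[32,0],[33,3],[36,1],[41,2],[41,4],[42,0],[43,0],[44,3],[48,0],[50,0],[52,1],[55,4]]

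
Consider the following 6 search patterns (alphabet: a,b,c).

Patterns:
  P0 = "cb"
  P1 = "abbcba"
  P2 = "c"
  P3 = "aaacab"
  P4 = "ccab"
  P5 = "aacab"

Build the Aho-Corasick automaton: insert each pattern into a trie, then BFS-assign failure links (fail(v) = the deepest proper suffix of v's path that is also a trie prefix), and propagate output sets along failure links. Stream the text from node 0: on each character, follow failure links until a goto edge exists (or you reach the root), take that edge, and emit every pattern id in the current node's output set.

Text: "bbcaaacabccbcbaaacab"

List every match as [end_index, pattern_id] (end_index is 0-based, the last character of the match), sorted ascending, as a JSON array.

Build:
Trie nodes:
  0='ε' goto a→3 c→1
  1='c' goto b→2 c→14  [P2 ends]
  2='cb' goto ·  [P0 ends]
  3='a' goto a→9 b→4
  4='ab' goto b→5
  5='abb' goto c→6
  6='abbc' goto b→7
  7='abbcb' goto a→8
  8='abbcba' goto ·  [P1 ends]
  9='aa' goto a→10 c→17
  10='aaa' goto c→11
  11='aaac' goto a→12
  12='aaaca' goto b→13
  13='aaacab' goto ·  [P3 ends]
  14='cc' goto a→15
  15='cca' goto b→16
  16='ccab' goto ·  [P4 ends]
  17='aac' goto a→18
  18='aaca' goto b→19
  19='aacab' goto ·  [P5 ends]

Failure links (BFS by depth):
  fail(1) 'c': from fail(0)=0 chase 'c': 0 ⇒ 0;  out={2}∪out(0)={2}
  fail(3) 'a': from fail(0)=0 chase 'a': 0 ⇒ 0;  out=∅∪out(0)=∅
  fail(2) 'cb': from fail(1)=0 chase 'b': 0 ⇒ 0;  out={0}∪out(0)={0}
  fail(4) 'ab': from fail(3)=0 chase 'b': 0 ⇒ 0;  out=∅∪out(0)=∅
  fail(9) 'aa': from fail(3)=0 chase 'a': 0 ⇒ 3;  out=∅∪out(3)=∅
  fail(14) 'cc': from fail(1)=0 chase 'c': 0 ⇒ 1;  out=∅∪out(1)={2}
  fail(5) 'abb': from fail(4)=0 chase 'b': 0 ⇒ 0;  out=∅∪out(0)=∅
  fail(10) 'aaa': from fail(9)=3 chase 'a': 3 ⇒ 9;  out=∅∪out(9)=∅
  fail(15) 'cca': from fail(14)=1 chase 'a': 1→0 ⇒ 3;  out=∅∪out(3)=∅
  fail(17) 'aac': from fail(9)=3 chase 'c': 3→0 ⇒ 1;  out=∅∪out(1)={2}
  fail(6) 'abbc': from fail(5)=0 chase 'c': 0 ⇒ 1;  out=∅∪out(1)={2}
  fail(11) 'aaac': from fail(10)=9 chase 'c': 9 ⇒ 17;  out=∅∪out(17)={2}
  fail(16) 'ccab': from fail(15)=3 chase 'b': 3 ⇒ 4;  out={4}∪out(4)={4}
  fail(18) 'aaca': from fail(17)=1 chase 'a': 1→0 ⇒ 3;  out=∅∪out(3)=∅
  fail(7) 'abbcb': from fail(6)=1 chase 'b': 1 ⇒ 2;  out=∅∪out(2)={0}
  fail(12) 'aaaca': from fail(11)=17 chase 'a': 17 ⇒ 18;  out=∅∪out(18)=∅
  fail(19) 'aacab': from fail(18)=3 chase 'b': 3 ⇒ 4;  out={5}∪out(4)={5}
  fail(8) 'abbcba': from fail(7)=2 chase 'a': 2→0 ⇒ 3;  out={1}∪out(3)={1}
  fail(13) 'aaacab': from fail(12)=18 chase 'b': 18 ⇒ 19;  out={3}∪out(19)={3,5}

Text stream:
[0] read 'b'  n0⇒n0
[1] read 'b'  n0⇒n0
[2] read 'c'  n0⇒n1  → match P2@[2:2]
[3] read 'a'  n1⇒n3 (fail-walked)
[4] read 'a'  n3⇒n9
[5] read 'a'  n9⇒n10
[6] read 'c'  n10⇒n11  → match P2@[6:6]
[7] read 'a'  n11⇒n12
[8] read 'b'  n12⇒n13  → match P3@[3:8],P5@[4:8]
[9] read 'c'  n13⇒n1 (fail-walked)  → match P2@[9:9]
[10] read 'c'  n1⇒n14  → match P2@[10:10]
[11] read 'b'  n14⇒n2 (fail-walked)  → match P0@[10:11]
[12] read 'c'  n2⇒n1 (fail-walked)  → match P2@[12:12]
[13] read 'b'  n1⇒n2  → match P0@[12:13]
[14] read 'a'  n2⇒n3 (fail-walked)
[15] read 'a'  n3⇒n9
[16] read 'a'  n9⇒n10
[17] read 'c'  n10⇒n11  → match P2@[17:17]
[18] read 'a'  n11⇒n12
[19] read 'b'  n12⇒n13  → match P3@[14:19],P5@[15:19]

All matches (sorted): [[2,2],[6,2],[8,3],[8,5],[9,2],[10,2],[11,0],[12,2],[13,0],[17,2],[19,3],[19,5]]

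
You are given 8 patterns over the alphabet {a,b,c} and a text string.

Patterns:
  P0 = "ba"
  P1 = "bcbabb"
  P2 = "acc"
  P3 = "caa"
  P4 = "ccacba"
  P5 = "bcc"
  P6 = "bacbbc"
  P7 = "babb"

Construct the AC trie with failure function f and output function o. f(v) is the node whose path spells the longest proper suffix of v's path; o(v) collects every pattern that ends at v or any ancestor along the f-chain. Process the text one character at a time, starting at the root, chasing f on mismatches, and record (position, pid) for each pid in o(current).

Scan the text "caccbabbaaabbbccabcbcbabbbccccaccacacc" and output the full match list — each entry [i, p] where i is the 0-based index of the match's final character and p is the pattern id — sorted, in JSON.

Build:
Trie (insert patterns):
  n0 'ε': a→8 b→1 c→11
  n1 'b': a→2 c→3
  n2 'ba': b→24 c→20  ←P0
  n3 'bc': b→4 c→19
  n4 'bcb': a→5
  n5 'bcba': b→6
  n6 'bcbab': b→7
  n7 'bcbabb': ·  ←P1
  n8 'a': c→9
  n9 'ac': c→10
  n10 'acc': ·  ←P2
  n11 'c': a→12 c→14
  n12 'ca': a→13
  n13 'caa': ·  ←P3
  n14 'cc': a→15
  n15 'cca': c→16
  n16 'ccac': b→17
  n17 'ccacb': a→18
  n18 'ccacba': ·  ←P4
  n19 'bcc': ·  ←P5
  n20 'bac': b→21
  n21 'bacb': b→22
  n22 'bacbb': c→23
  n23 'bacbbc': ·  ←P6
  n24 'bab': b→25
  n25 'babb': ·  ←P7

Failure links (BFS by depth):
  n1('b'): parent n0 fail=0; on 'b' 0 → fail=0;  out ∅∪∅=∅
  n8('a'): parent n0 fail=0; on 'a' 0 → fail=0;  out ∅∪∅=∅
  n11('c'): parent n0 fail=0; on 'c' 0 → fail=0;  out ∅∪∅=∅
  n2('ba'): parent n1 fail=0; on 'a' 0 → fail=8;  out {0}∪∅={0}
  n3('bc'): parent n1 fail=0; on 'c' 0 → fail=11;  out ∅∪∅=∅
  n9('ac'): parent n8 fail=0; on 'c' 0 → fail=11;  out ∅∪∅=∅
  n12('ca'): parent n11 fail=0; on 'a' 0 → fail=8;  out ∅∪∅=∅
  n14('cc'): parent n11 fail=0; on 'c' 0 → fail=11;  out ∅∪∅=∅
  n4('bcb'): parent n3 fail=11; on 'b' 11→0 → fail=1;  out ∅∪∅=∅
  n10('acc'): parent n9 fail=11; on 'c' 11 → fail=14;  out {2}∪∅={2}
  n13('caa'): parent n12 fail=8; on 'a' 8→0 → fail=8;  out {3}∪∅={3}
  n15('cca'): parent n14 fail=11; on 'a' 11 → fail=12;  out ∅∪∅=∅
  n19('bcc'): parent n3 fail=11; on 'c' 11 → fail=14;  out {5}∪∅={5}
  n20('bac'): parent n2 fail=8; on 'c' 8 → fail=9;  out ∅∪∅=∅
  n24('bab'): parent n2 fail=8; on 'b' 8→0 → fail=1;  out ∅∪∅=∅
  n5('bcba'): parent n4 fail=1; on 'a' 1 → fail=2;  out ∅∪{0}={0}
  n16('ccac'): parent n15 fail=12; on 'c' 12→8 → fail=9;  out ∅∪∅=∅
  n21('bacb'): parent n20 fail=9; on 'b' 9→11→0 → fail=1;  out ∅∪∅=∅
  n25('babb'): parent n24 fail=1; on 'b' 1→0 → fail=1;  out {7}∪∅={7}
  n6('bcbab'): parent n5 fail=2; on 'b' 2 → fail=24;  out ∅∪∅=∅
  n17('ccacb'): parent n16 fail=9; on 'b' 9→11→0 → fail=1;  out ∅∪∅=∅
  n22('bacbb'): parent n21 fail=1; on 'b' 1→0 → fail=1;  out ∅∪∅=∅
  n7('bcbabb'): parent n6 fail=24; on 'b' 24 → fail=25;  out {1}∪{7}={1,7}
  n18('ccacba'): parent n17 fail=1; on 'a' 1 → fail=2;  out {4}∪{0}={0,4}
  n23('bacbbc'): parent n22 fail=1; on 'c' 1 → fail=3;  out {6}∪∅={6}

Run:
[0] read 'c'  n0⇒n11
[1] read 'a'  n11⇒n12
[2] read 'c'  n12⇒n9 (fail-walked)
[3] read 'c'  n9⇒n10  ** P2@[1:3]
[4] read 'b'  n10⇒n1 (fail-walked)
[5] read 'a'  n1⇒n2  ** P0@[4:5]
[6] read 'b'  n2⇒n24
[7] read 'b'  n24⇒n25  ** P7@[4:7]
[8] read 'a'  n25⇒n2 (fail-walked)  ** P0@[7:8]
[9] read 'a'  n2⇒n8 (fail-walked)
[10] read 'a'  n8⇒n8 (fail-walked)
[11] read 'b'  n8⇒n1 (fail-walked)
[12] read 'b'  n1⇒n1 (fail-walked)
[13] read 'b'  n1⇒n1 (fail-walked)
[14] read 'c'  n1⇒n3
[15] read 'c'  n3⇒n19  ** P5@[13:15]
[16] read 'a'  n19⇒n15 (fail-walked)
[17] read 'b'  n15⇒n1 (fail-walked)
[18] read 'c'  n1⇒n3
[19] read 'b'  n3⇒n4
[20] read 'c'  n4⇒n3 (fail-walked)
[21] read 'b'  n3⇒n4
[22] read 'a'  n4⇒n5  ** P0@[21:22]
[23] read 'b'  n5⇒n6
[24] read 'b'  n6⇒n7  ** P1@[19:24],P7@[21:24]
[25] read 'b'  n7⇒n1 (fail-walked)
[26] read 'c'  n1⇒n3
[27] read 'c'  n3⇒n19  ** P5@[25:27]
[28] read 'c'  n19⇒n14 (fail-walked)
[29] read 'c'  n14⇒n14 (fail-walked)
[30] read 'a'  n14⇒n15
[31] read 'c'  n15⇒n16
[32] read 'c'  n16⇒n10 (fail-walked)  ** P2@[30:32]
[33] read 'a'  n10⇒n15 (fail-walked)
[34] read 'c'  n15⇒n16
[35] read 'a'  n16⇒n12 (fail-walked)
[36] read 'c'  n12⇒n9 (fail-walked)
[37] read 'c'  n9⇒n10  ** P2@[35:37]

Matches: [[3,2],[5,0],[7,7],[8,0],[15,5],[22,0],[24,1],[24,7],[27,5],[32,2],[37,2]]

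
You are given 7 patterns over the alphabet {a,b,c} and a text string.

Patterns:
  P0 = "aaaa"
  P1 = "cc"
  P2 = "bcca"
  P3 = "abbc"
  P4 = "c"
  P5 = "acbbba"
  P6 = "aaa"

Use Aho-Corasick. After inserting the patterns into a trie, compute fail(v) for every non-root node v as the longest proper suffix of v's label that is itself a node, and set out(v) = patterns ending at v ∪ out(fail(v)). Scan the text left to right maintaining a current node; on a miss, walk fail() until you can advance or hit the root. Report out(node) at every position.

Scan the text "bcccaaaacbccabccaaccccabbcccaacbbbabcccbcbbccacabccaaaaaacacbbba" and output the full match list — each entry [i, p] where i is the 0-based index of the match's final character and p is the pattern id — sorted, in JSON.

Construct AC machine:
Trie nodes:
  n0 'ε': a→1 b→7 c→5
  n1 'a': a→2 b→11 c→14
  n2 'aa': a→3
  n3 'aaa': a→4  [P6 ends]
  n4 'aaaa': ·  [P0 ends]
  n5 'c': c→6  [P4 ends]
  n6 'cc': ·  [P1 ends]
  n7 'b': c→8
  n8 'bc': c→9
  n9 'bcc': a→10
  n10 'bcca': ·  [P2 ends]
  n11 'ab': b→12
  n12 'abb': c→13
  n13 'abbc': ·  [P3 ends]
  n14 'ac': b→15
  n15 'acb': b→16
  n16 'acbb': b→17
  n17 'acbbb': a→18
  n18 'acbbba': ·  [P5 ends]

BFS fail/out derivation:
  n1('a'): parent n0 fail=0; on 'a' 0 → fail=0;  out ∅∪∅=∅
  n5('c'): parent n0 fail=0; on 'c' 0 → fail=0;  out {4}∪∅={4}
  n7('b'): parent n0 fail=0; on 'b' 0 → fail=0;  out ∅∪∅=∅
  n2('aa'): parent n1 fail=0; on 'a' 0 → fail=1;  out ∅∪∅=∅
  n6('cc'): parent n5 fail=0; on 'c' 0 → fail=5;  out {1}∪{4}={1,4}
  n8('bc'): parent n7 fail=0; on 'c' 0 → fail=5;  out ∅∪{4}={4}
  n11('ab'): parent n1 fail=0; on 'b' 0 → fail=7;  out ∅∪∅=∅
  n14('ac'): parent n1 fail=0; on 'c' 0 → fail=5;  out ∅∪{4}={4}
  n3('aaa'): parent n2 fail=1; on 'a' 1 → fail=2;  out {6}∪∅={6}
  n9('bcc'): parent n8 fail=5; on 'c' 5 → fail=6;  out ∅∪{1,4}={1,4}
  n12('abb'): parent n11 fail=7; on 'b' 7→0 → fail=7;  out ∅∪∅=∅
  n15('acb'): parent n14 fail=5; on 'b' 5→0 → fail=7;  out ∅∪∅=∅
  n4('aaaa'): parent n3 fail=2; on 'a' 2 → fail=3;  out {0}∪{6}={0,6}
  n10('bcca'): parent n9 fail=6; on 'a' 6→5→0 → fail=1;  out {2}∪∅={2}
  n13('abbc'): parent n12 fail=7; on 'c' 7 → fail=8;  out {3}∪{4}={3,4}
  n16('acbb'): parent n15 fail=7; on 'b' 7→0 → fail=7;  out ∅∪∅=∅
  n17('acbbb'): parent n16 fail=7; on 'b' 7→0 → fail=7;  out ∅∪∅=∅
  n18('acbbba'): parent n17 fail=7; on 'a' 7→0 → fail=1;  out {5}∪∅={5}

Text stream:
i=0 'b': node 0→7
i=1 'c': node 7→8  → match P4@[1:1]
i=2 'c': node 8→9  → match P1@[1:2],P4@[2:2]
i=3 'c': node 9→6 ·f  → match P1@[2:3],P4@[3:3]
i=4 'a': node 6→1 ·f
i=5 'a': node 1→2
i=6 'a': node 2→3  → match P6@[4:6]
i=7 'a': node 3→4  → match P0@[4:7],P6@[5:7]
i=8 'c': node 4→14 ·f  → match P4@[8:8]
i=9 'b': node 14→15
i=10 'c': node 15→8 ·f  → match P4@[10:10]
i=11 'c': node 8→9  → match P1@[10:11],P4@[11:11]
i=12 'a': node 9→10  → match P2@[9:12]
i=13 'b': node 10→11 ·f
i=14 'c': node 11→8 ·f  → match P4@[14:14]
i=15 'c': node 8→9  → match P1@[14:15],P4@[15:15]
i=16 'a': node 9→10  → match P2@[13:16]
i=17 'a': node 10→2 ·f
i=18 'c': node 2→14 ·f  → match P4@[18:18]
i=19 'c': node 14→6 ·f  → match P1@[18:19],P4@[19:19]
i=20 'c': node 6→6 ·f  → match P1@[19:20],P4@[20:20]
i=21 'c': node 6→6 ·f  → match P1@[20:21],P4@[21:21]
i=22 'a': node 6→1 ·f
i=23 'b': node 1→11
i=24 'b': node 11→12
i=25 'c': node 12→13  → match P3@[22:25],P4@[25:25]
i=26 'c': node 13→9 ·f  → match P1@[25:26],P4@[26:26]
i=27 'c': node 9→6 ·f  → match P1@[26:27],P4@[27:27]
i=28 'a': node 6→1 ·f
i=29 'a': node 1→2
i=30 'c': node 2→14 ·f  → match P4@[30:30]
i=31 'b': node 14→15
i=32 'b': node 15→16
i=33 'b': node 16→17
i=34 'a': node 17→18  → match P5@[29:34]
i=35 'b': node 18→11 ·f
i=36 'c': node 11→8 ·f  → match P4@[36:36]
i=37 'c': node 8→9  → match P1@[36:37],P4@[37:37]
i=38 'c': node 9→6 ·f  → match P1@[37:38],P4@[38:38]
i=39 'b': node 6→7 ·f
i=40 'c': node 7→8  → match P4@[40:40]
i=41 'b': node 8→7 ·f
i=42 'b': node 7→7 ·f
i=43 'c': node 7→8  → match P4@[43:43]
i=44 'c': node 8→9  → match P1@[43:44],P4@[44:44]
i=45 'a': node 9→10  → match P2@[42:45]
i=46 'c': node 10→14 ·f  → match P4@[46:46]
i=47 'a': node 14→1 ·f
i=48 'b': node 1→11
i=49 'c': node 11→8 ·f  → match P4@[49:49]
i=50 'c': node 8→9  → match P1@[49:50],P4@[50:50]
i=51 'a': node 9→10  → match P2@[48:51]
i=52 'a': node 10→2 ·f
i=53 'a': node 2→3  → match P6@[51:53]
i=54 'a': node 3→4  → match P0@[51:54],P6@[52:54]
i=55 'a': node 4→4 ·f  → match P0@[52:55],P6@[53:55]
i=56 'a': node 4→4 ·f  → match P0@[53:56],P6@[54:56]
i=57 'c': node 4→14 ·f  → match P4@[57:57]
i=58 'a': node 14→1 ·f
i=59 'c': node 1→14  → match P4@[59:59]
i=60 'b': node 14→15
i=61 'b': node 15→16
i=62 'b': node 16→17
i=63 'a': node 17→18  → match P5@[58:63]

All matches (sorted): [[1,4],[2,1],[2,4],[3,1],[3,4],[6,6],[7,0],[7,6],[8,4],[10,4],[11,1],[11,4],[12,2],[14,4],[15,1],[15,4],[16,2],[18,4],[19,1],[19,4],[20,1],[20,4],[21,1],[21,4],[25,3],[25,4],[26,1],[26,4],[27,1],[27,4],[30,4],[34,5],[36,4],[37,1],[37,4],[38,1],[38,4],[40,4],[43,4],[44,1],[44,4],[45,2],[46,4],[49,4],[50,1],[50,4],[51,2],[53,6],[54,0],[54,6],[55,0],[55,6],[56,0],[56,6],[57,4],[59,4],[63,5]]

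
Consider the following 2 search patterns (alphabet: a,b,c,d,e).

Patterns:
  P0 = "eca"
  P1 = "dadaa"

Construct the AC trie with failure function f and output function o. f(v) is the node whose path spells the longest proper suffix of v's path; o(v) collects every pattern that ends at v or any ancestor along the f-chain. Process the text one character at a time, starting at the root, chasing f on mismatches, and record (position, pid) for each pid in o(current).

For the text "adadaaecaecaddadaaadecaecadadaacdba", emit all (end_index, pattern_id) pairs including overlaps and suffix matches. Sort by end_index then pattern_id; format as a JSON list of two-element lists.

Build:
Trie (insert patterns):
  0='ε' goto d→4 e→1
  1='e' goto c→2
  2='ec' goto a→3
  3='eca' goto ·  ←P0
  4='d' goto a→5
  5='da' goto d→6
  6='dad' goto a→7
  7='dada' goto a→8
  8='dadaa' goto ·  ←P1

Failure links (BFS by depth):
  fail(1) 'e': from fail(0)=0 chase 'e': 0 ⇒ 0;  out=∅∪out(0)=∅
  fail(4) 'd': from fail(0)=0 chase 'd': 0 ⇒ 0;  out=∅∪out(0)=∅
  fail(2) 'ec': from fail(1)=0 chase 'c': 0 ⇒ 0;  out=∅∪out(0)=∅
  fail(5) 'da': from fail(4)=0 chase 'a': 0 ⇒ 0;  out=∅∪out(0)=∅
  fail(3) 'eca': from fail(2)=0 chase 'a': 0 ⇒ 0;  out={0}∪out(0)={0}
  fail(6) 'dad': from fail(5)=0 chase 'd': 0 ⇒ 4;  out=∅∪out(4)=∅
  fail(7) 'dada': from fail(6)=4 chase 'a': 4 ⇒ 5;  out=∅∪out(5)=∅
  fail(8) 'dadaa': from fail(7)=5 chase 'a': 5→0 ⇒ 0;  out={1}∪out(0)={1}

Run:
i=0 'a': node 0→0
i=1 'd': node 0→4
i=2 'a': node 4→5
i=3 'd': node 5→6
i=4 'a': node 6→7
i=5 'a': node 7→8  emit P1@[1:5]
i=6 'e': node 8→1 (fail-walked)
i=7 'c': node 1→2
i=8 'a': node 2→3  emit P0@[6:8]
i=9 'e': node 3→1 (fail-walked)
i=10 'c': node 1→2
i=11 'a': node 2→3  emit P0@[9:11]
i=12 'd': node 3→4 (fail-walked)
i=13 'd': node 4→4 (fail-walked)
i=14 'a': node 4→5
i=15 'd': node 5→6
i=16 'a': node 6→7
i=17 'a': node 7→8  emit P1@[13:17]
i=18 'a': node 8→0 (fail-walked)
i=19 'd': node 0→4
i=20 'e': node 4→1 (fail-walked)
i=21 'c': node 1→2
i=22 'a': node 2→3  emit P0@[20:22]
i=23 'e': node 3→1 (fail-walked)
i=24 'c': node 1→2
i=25 'a': node 2→3  emit P0@[23:25]
i=26 'd': node 3→4 (fail-walked)
i=27 'a': node 4→5
i=28 'd': node 5→6
i=29 'a': node 6→7
i=30 'a': node 7→8  emit P1@[26:30]
i=31 'c': node 8→0 (fail-walked)
i=32 'd': node 0→4
i=33 'b': node 4→0 (fail-walked)
i=34 'a': node 0→0

Result: [[5,1],[8,0],[11,0],[17,1],[22,0],[25,0],[30,1]]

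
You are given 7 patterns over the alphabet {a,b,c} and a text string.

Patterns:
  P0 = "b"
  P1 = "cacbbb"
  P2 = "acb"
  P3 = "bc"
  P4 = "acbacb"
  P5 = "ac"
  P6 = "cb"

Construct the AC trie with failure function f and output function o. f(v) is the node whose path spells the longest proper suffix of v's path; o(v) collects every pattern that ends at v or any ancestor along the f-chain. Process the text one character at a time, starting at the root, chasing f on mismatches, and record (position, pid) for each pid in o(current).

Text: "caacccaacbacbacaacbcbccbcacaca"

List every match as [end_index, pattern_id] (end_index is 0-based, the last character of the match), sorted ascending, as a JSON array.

Build automaton:
Trie (insert patterns):
  n0 'ε': a→8 b→1 c→2
  n1 'b': c→11  ←P0
  n2 'c': a→3 b→15
  n3 'ca': c→4
  n4 'cac': b→5
  n5 'cacb': b→6
  n6 'cacbb': b→7
  n7 'cacbbb': ·  ←P1
  n8 'a': c→9
  n9 'ac': b→10  ←P5
  n10 'acb': a→12  ←P2
  n11 'bc': ·  ←P3
  n12 'acba': c→13
  n13 'acbac': b→14
  n14 'acbacb': ·  ←P4
  n15 'cb': ·  ←P6

BFS fail/out derivation:
  n1('b'): parent n0 fail=0; on 'b' 0 → fail=0;  out {0}∪∅={0}
  n2('c'): parent n0 fail=0; on 'c' 0 → fail=0;  out ∅∪∅=∅
  n8('a'): parent n0 fail=0; on 'a' 0 → fail=0;  out ∅∪∅=∅
  n3('ca'): parent n2 fail=0; on 'a' 0 → fail=8;  out ∅∪∅=∅
  n9('ac'): parent n8 fail=0; on 'c' 0 → fail=2;  out {5}∪∅={5}
  n11('bc'): parent n1 fail=0; on 'c' 0 → fail=2;  out {3}∪∅={3}
  n15('cb'): parent n2 fail=0; on 'b' 0 → fail=1;  out {6}∪{0}={0,6}
  n4('cac'): parent n3 fail=8; on 'c' 8 → fail=9;  out ∅∪{5}={5}
  n10('acb'): parent n9 fail=2; on 'b' 2 → fail=15;  out {2}∪{0,6}={0,2,6}
  n5('cacb'): parent n4 fail=9; on 'b' 9 → fail=10;  out ∅∪{0,2,6}={0,2,6}
  n12('acba'): parent n10 fail=15; on 'a' 15→1→0 → fail=8;  out ∅∪∅=∅
  n6('cacbb'): parent n5 fail=10; on 'b' 10→15→1→0 → fail=1;  out ∅∪{0}={0}
  n13('acbac'): parent n12 fail=8; on 'c' 8 → fail=9;  out ∅∪{5}={5}
  n7('cacbbb'): parent n6 fail=1; on 'b' 1→0 → fail=1;  out {1}∪{0}={0,1}
  n14('acbacb'): parent n13 fail=9; on 'b' 9 → fail=10;  out {4}∪{0,2,6}={0,2,4,6}

Scan:
[0] read 'c'  n0⇒n2
[1] read 'a'  n2⇒n3
[2] read 'a'  n3⇒n8 (via fail)
[3] read 'c'  n8⇒n9  → match P5@[2:3]
[4] read 'c'  n9⇒n2 (via fail)
[5] read 'c'  n2⇒n2 (via fail)
[6] read 'a'  n2⇒n3
[7] read 'a'  n3⇒n8 (via fail)
[8] read 'c'  n8⇒n9  → match P5@[7:8]
[9] read 'b'  n9⇒n10  → match P0@[9:9],P2@[7:9],P6@[8:9]
[10] read 'a'  n10⇒n12
[11] read 'c'  n12⇒n13  → match P5@[10:11]
[12] read 'b'  n13⇒n14  → match P0@[12:12],P2@[10:12],P4@[7:12],P6@[11:12]
[13] read 'a'  n14⇒n12 (via fail)
[14] read 'c'  n12⇒n13  → match P5@[13:14]
[15] read 'a'  n13⇒n3 (via fail)
[16] read 'a'  n3⇒n8 (via fail)
[17] read 'c'  n8⇒n9  → match P5@[16:17]
[18] read 'b'  n9⇒n10  → match P0@[18:18],P2@[16:18],P6@[17:18]
[19] read 'c'  n10⇒n11 (via fail)  → match P3@[18:19]
[20] read 'b'  n11⇒n15 (via fail)  → match P0@[20:20],P6@[19:20]
[21] read 'c'  n15⇒n11 (via fail)  → match P3@[20:21]
[22] read 'c'  n11⇒n2 (via fail)
[23] read 'b'  n2⇒n15  → match P0@[23:23],P6@[22:23]
[24] read 'c'  n15⇒n11 (via fail)  → match P3@[23:24]
[25] read 'a'  n11⇒n3 (via fail)
[26] read 'c'  n3⇒n4  → match P5@[25:26]
[27] read 'a'  n4⇒n3 (via fail)
[28] read 'c'  n3⇒n4  → match P5@[27:28]
[29] read 'a'  n4⇒n3 (via fail)

Result: [[3,5],[8,5],[9,0],[9,2],[9,6],[11,5],[12,0],[12,2],[12,4],[12,6],[14,5],[17,5],[18,0],[18,2],[18,6],[19,3],[20,0],[20,6],[21,3],[23,0],[23,6],[24,3],[26,5],[28,5]]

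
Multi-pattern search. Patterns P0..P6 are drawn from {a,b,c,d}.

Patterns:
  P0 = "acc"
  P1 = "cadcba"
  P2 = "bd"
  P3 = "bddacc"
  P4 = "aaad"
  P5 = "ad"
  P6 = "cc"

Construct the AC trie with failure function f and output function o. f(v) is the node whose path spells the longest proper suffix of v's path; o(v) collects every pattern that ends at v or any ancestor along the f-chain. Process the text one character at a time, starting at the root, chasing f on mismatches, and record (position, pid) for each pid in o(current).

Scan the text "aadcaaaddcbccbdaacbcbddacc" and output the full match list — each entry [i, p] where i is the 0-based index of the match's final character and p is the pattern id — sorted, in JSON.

Build automaton:
Trie nodes:
  n0 'ε': a→1 b→10 c→4
  n1 'a': a→16 c→2 d→19
  n2 'ac': c→3
  n3 'acc': ·  ←P0
  n4 'c': a→5 c→20
  n5 'ca': d→6
  n6 'cad': c→7
  n7 'cadc': b→8
  n8 'cadcb': a→9
  n9 'cadcba': ·  ←P1
  n10 'b': d→11
  n11 'bd': d→12  ←P2
  n12 'bdd': a→13
  n13 'bdda': c→14
  n14 'bddac': c→15
  n15 'bddacc': ·  ←P3
  n16 'aa': a→17
  n17 'aaa': d→18
  n18 'aaad': ·  ←P4
  n19 'ad': ·  ←P5
  n20 'cc': ·  ←P6

BFS fail/out derivation:
  fail(1) 'a': from fail(0)=0 chase 'a': 0 ⇒ 0;  out=∅∪out(0)=∅
  fail(4) 'c': from fail(0)=0 chase 'c': 0 ⇒ 0;  out=∅∪out(0)=∅
  fail(10) 'b': from fail(0)=0 chase 'b': 0 ⇒ 0;  out=∅∪out(0)=∅
  fail(2) 'ac': from fail(1)=0 chase 'c': 0 ⇒ 4;  out=∅∪out(4)=∅
  fail(5) 'ca': from fail(4)=0 chase 'a': 0 ⇒ 1;  out=∅∪out(1)=∅
  fail(11) 'bd': from fail(10)=0 chase 'd': 0 ⇒ 0;  out={2}∪out(0)={2}
  fail(16) 'aa': from fail(1)=0 chase 'a': 0 ⇒ 1;  out=∅∪out(1)=∅
  fail(19) 'ad': from fail(1)=0 chase 'd': 0 ⇒ 0;  out={5}∪out(0)={5}
  fail(20) 'cc': from fail(4)=0 chase 'c': 0 ⇒ 4;  out={6}∪out(4)={6}
  fail(3) 'acc': from fail(2)=4 chase 'c': 4 ⇒ 20;  out={0}∪out(20)={0,6}
  fail(6) 'cad': from fail(5)=1 chase 'd': 1 ⇒ 19;  out=∅∪out(19)={5}
  fail(12) 'bdd': from fail(11)=0 chase 'd': 0 ⇒ 0;  out=∅∪out(0)=∅
  fail(17) 'aaa': from fail(16)=1 chase 'a': 1 ⇒ 16;  out=∅∪out(16)=∅
  fail(7) 'cadc': from fail(6)=19 chase 'c': 19→0 ⇒ 4;  out=∅∪out(4)=∅
  fail(13) 'bdda': from fail(12)=0 chase 'a': 0 ⇒ 1;  out=∅∪out(1)=∅
  fail(18) 'aaad': from fail(17)=16 chase 'd': 16→1 ⇒ 19;  out={4}∪out(19)={4,5}
  fail(8) 'cadcb': from fail(7)=4 chase 'b': 4→0 ⇒ 10;  out=∅∪out(10)=∅
  fail(14) 'bddac': from fail(13)=1 chase 'c': 1 ⇒ 2;  out=∅∪out(2)=∅
  fail(9) 'cadcba': from fail(8)=10 chase 'a': 10→0 ⇒ 1;  out={1}∪out(1)={1}
  fail(15) 'bddacc': from fail(14)=2 chase 'c': 2 ⇒ 3;  out={3}∪out(3)={0,3,6}

Scan:
[0] read 'a'  n0⇒n1
[1] read 'a'  n1⇒n16
[2] read 'd'  n16⇒n19 (via fail)  emit P5@[1:2]
[3] read 'c'  n19⇒n4 (via fail)
[4] read 'a'  n4⇒n5
[5] read 'a'  n5⇒n16 (via fail)
[6] read 'a'  n16⇒n17
[7] read 'd'  n17⇒n18  emit P4@[4:7],P5@[6:7]
[8] read 'd'  n18⇒n0 (via fail)
[9] read 'c'  n0⇒n4
[10] read 'b'  n4⇒n10 (via fail)
[11] read 'c'  n10⇒n4 (via fail)
[12] read 'c'  n4⇒n20  emit P6@[11:12]
[13] read 'b'  n20⇒n10 (via fail)
[14] read 'd'  n10⇒n11  emit P2@[13:14]
[15] read 'a'  n11⇒n1 (via fail)
[16] read 'a'  n1⇒n16
[17] read 'c'  n16⇒n2 (via fail)
[18] read 'b'  n2⇒n10 (via fail)
[19] read 'c'  n10⇒n4 (via fail)
[20] read 'b'  n4⇒n10 (via fail)
[21] read 'd'  n10⇒n11  emit P2@[20:21]
[22] read 'd'  n11⇒n12
[23] read 'a'  n12⇒n13
[24] read 'c'  n13⇒n14
[25] read 'c'  n14⇒n15  emit P0@[23:25],P3@[20:25],P6@[24:25]

Matches: [[2,5],[7,4],[7,5],[12,6],[14,2],[21,2],[25,0],[25,3],[25,6]]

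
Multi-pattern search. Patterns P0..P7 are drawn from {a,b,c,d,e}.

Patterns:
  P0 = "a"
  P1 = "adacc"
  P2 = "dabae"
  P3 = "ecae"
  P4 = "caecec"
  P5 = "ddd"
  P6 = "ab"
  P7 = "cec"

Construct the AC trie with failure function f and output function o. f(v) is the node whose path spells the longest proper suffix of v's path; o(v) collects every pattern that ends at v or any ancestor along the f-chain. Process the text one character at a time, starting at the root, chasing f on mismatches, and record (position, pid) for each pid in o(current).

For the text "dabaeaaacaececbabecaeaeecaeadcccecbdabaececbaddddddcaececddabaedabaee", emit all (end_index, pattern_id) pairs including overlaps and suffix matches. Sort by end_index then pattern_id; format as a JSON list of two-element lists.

Build:
Trie (insert patterns):
  n0 'ε': a→1 c→15 d→6 e→11
  n1 'a': b→23 d→2  [P0 ends]
  n2 'ad': a→3
  n3 'ada': c→4
  n4 'adac': c→5
  n5 'adacc': ·  [P1 ends]
  n6 'd': a→7 d→21
  n7 'da': b→8
  n8 'dab': a→9
  n9 'daba': e→10
  n10 'dabae': ·  [P2 ends]
  n11 'e': c→12
  n12 'ec': a→13
  n13 'eca': e→14
  n14 'ecae': ·  [P3 ends]
  n15 'c': a→16 e→24
  n16 'ca': e→17
  n17 'cae': c→18
  n18 'caec': e→19
  n19 'caece': c→20
  n20 'caecec': ·  [P4 ends]
  n21 'dd': d→22
  n22 'ddd': ·  [P5 ends]
  n23 'ab': ·  [P6 ends]
  n24 'ce': c→25
  n25 'cec': ·  [P7 ends]

BFS fail/out derivation:
  fail(1) 'a': from fail(0)=0 chase 'a': 0 ⇒ 0;  out={0}∪out(0)={0}
  fail(6) 'd': from fail(0)=0 chase 'd': 0 ⇒ 0;  out=∅∪out(0)=∅
  fail(11) 'e': from fail(0)=0 chase 'e': 0 ⇒ 0;  out=∅∪out(0)=∅
  fail(15) 'c': from fail(0)=0 chase 'c': 0 ⇒ 0;  out=∅∪out(0)=∅
  fail(2) 'ad': from fail(1)=0 chase 'd': 0 ⇒ 6;  out=∅∪out(6)=∅
  fail(7) 'da': from fail(6)=0 chase 'a': 0 ⇒ 1;  out=∅∪out(1)={0}
  fail(12) 'ec': from fail(11)=0 chase 'c': 0 ⇒ 15;  out=∅∪out(15)=∅
  fail(16) 'ca': from fail(15)=0 chase 'a': 0 ⇒ 1;  out=∅∪out(1)={0}
  fail(21) 'dd': from fail(6)=0 chase 'd': 0 ⇒ 6;  out=∅∪out(6)=∅
  fail(23) 'ab': from fail(1)=0 chase 'b': 0 ⇒ 0;  out={6}∪out(0)={6}
  fail(24) 'ce': from fail(15)=0 chase 'e': 0 ⇒ 11;  out=∅∪out(11)=∅
  fail(3) 'ada': from fail(2)=6 chase 'a': 6 ⇒ 7;  out=∅∪out(7)={0}
  fail(8) 'dab': from fail(7)=1 chase 'b': 1 ⇒ 23;  out=∅∪out(23)={6}
  fail(13) 'eca': from fail(12)=15 chase 'a': 15 ⇒ 16;  out=∅∪out(16)={0}
  fail(17) 'cae': from fail(16)=1 chase 'e': 1→0 ⇒ 11;  out=∅∪out(11)=∅
  fail(22) 'ddd': from fail(21)=6 chase 'd': 6 ⇒ 21;  out={5}∪out(21)={5}
  fail(25) 'cec': from fail(24)=11 chase 'c': 11 ⇒ 12;  out={7}∪out(12)={7}
  fail(4) 'adac': from fail(3)=7 chase 'c': 7→1→0 ⇒ 15;  out=∅∪out(15)=∅
  fail(9) 'daba': from fail(8)=23 chase 'a': 23→0 ⇒ 1;  out=∅∪out(1)={0}
  fail(14) 'ecae': from fail(13)=16 chase 'e': 16 ⇒ 17;  out={3}∪out(17)={3}
  fail(18) 'caec': from fail(17)=11 chase 'c': 11 ⇒ 12;  out=∅∪out(12)=∅
  fail(5) 'adacc': from fail(4)=15 chase 'c': 15→0 ⇒ 15;  out={1}∪out(15)={1}
  fail(10) 'dabae': from fail(9)=1 chase 'e': 1→0 ⇒ 11;  out={2}∪out(11)={2}
  fail(19) 'caece': from fail(18)=12 chase 'e': 12→15 ⇒ 24;  out=∅∪out(24)=∅
  fail(20) 'caecec': from fail(19)=24 chase 'c': 24 ⇒ 25;  out={4}∪out(25)={4,7}

Scan:
pos 0 'd': at 6
pos 1 'a': at 7  ** P0@[1:1]
pos 2 'b': at 8  ** P6@[1:2]
pos 3 'a': at 9  ** P0@[3:3]
pos 4 'e': at 10  ** P2@[0:4]
pos 5 'a': at 1 ·f  ** P0@[5:5]
pos 6 'a': at 1 ·f  ** P0@[6:6]
pos 7 'a': at 1 ·f  ** P0@[7:7]
pos 8 'c': at 15 ·f
pos 9 'a': at 16  ** P0@[9:9]
pos 10 'e': at 17
pos 11 'c': at 18
pos 12 'e': at 19
pos 13 'c': at 20  ** P4@[8:13],P7@[11:13]
pos 14 'b': at 0 ·f
pos 15 'a': at 1  ** P0@[15:15]
pos 16 'b': at 23  ** P6@[15:16]
pos 17 'e': at 11 ·f
pos 18 'c': at 12
pos 19 'a': at 13  ** P0@[19:19]
pos 20 'e': at 14  ** P3@[17:20]
pos 21 'a': at 1 ·f  ** P0@[21:21]
pos 22 'e': at 11 ·f
pos 23 'e': at 11 ·f
pos 24 'c': at 12
pos 25 'a': at 13  ** P0@[25:25]
pos 26 'e': at 14  ** P3@[23:26]
pos 27 'a': at 1 ·f  ** P0@[27:27]
pos 28 'd': at 2
pos 29 'c': at 15 ·f
pos 30 'c': at 15 ·f
pos 31 'c': at 15 ·f
pos 32 'e': at 24
pos 33 'c': at 25  ** P7@[31:33]
pos 34 'b': at 0 ·f
pos 35 'd': at 6
pos 36 'a': at 7  ** P0@[36:36]
pos 37 'b': at 8  ** P6@[36:37]
pos 38 'a': at 9  ** P0@[38:38]
pos 39 'e': at 10  ** P2@[35:39]
pos 40 'c': at 12 ·f
pos 41 'e': at 24 ·f
pos 42 'c': at 25  ** P7@[40:42]
pos 43 'b': at 0 ·f
pos 44 'a': at 1  ** P0@[44:44]
pos 45 'd': at 2
pos 46 'd': at 21 ·f
pos 47 'd': at 22  ** P5@[45:47]
pos 48 'd': at 22 ·f  ** P5@[46:48]
pos 49 'd': at 22 ·f  ** P5@[47:49]
pos 50 'd': at 22 ·f  ** P5@[48:50]
pos 51 'c': at 15 ·f
pos 52 'a': at 16  ** P0@[52:52]
pos 53 'e': at 17
pos 54 'c': at 18
pos 55 'e': at 19
pos 56 'c': at 20  ** P4@[51:56],P7@[54:56]
pos 57 'd': at 6 ·f
pos 58 'd': at 21
pos 59 'a': at 7 ·f  ** P0@[59:59]
pos 60 'b': at 8  ** P6@[59:60]
pos 61 'a': at 9  ** P0@[61:61]
pos 62 'e': at 10  ** P2@[58:62]
pos 63 'd': at 6 ·f
pos 64 'a': at 7  ** P0@[64:64]
pos 65 'b': at 8  ** P6@[64:65]
pos 66 'a': at 9  ** P0@[66:66]
pos 67 'e': at 10  ** P2@[63:67]
pos 68 'e': at 11 ·f

All matches (sorted): [[1,0],[2,6],[3,0],[4,2],[5,0],[6,0],[7,0],[9,0],[13,4],[13,7],[15,0],[16,6],[19,0],[20,3],[21,0],[25,0],[26,3],[27,0],[33,7],[36,0],[37,6],[38,0],[39,2],[42,7],[44,0],[47,5],[48,5],[49,5],[50,5],[52,0],[56,4],[56,7],[59,0],[60,6],[61,0],[62,2],[64,0],[65,6],[66,0],[67,2]]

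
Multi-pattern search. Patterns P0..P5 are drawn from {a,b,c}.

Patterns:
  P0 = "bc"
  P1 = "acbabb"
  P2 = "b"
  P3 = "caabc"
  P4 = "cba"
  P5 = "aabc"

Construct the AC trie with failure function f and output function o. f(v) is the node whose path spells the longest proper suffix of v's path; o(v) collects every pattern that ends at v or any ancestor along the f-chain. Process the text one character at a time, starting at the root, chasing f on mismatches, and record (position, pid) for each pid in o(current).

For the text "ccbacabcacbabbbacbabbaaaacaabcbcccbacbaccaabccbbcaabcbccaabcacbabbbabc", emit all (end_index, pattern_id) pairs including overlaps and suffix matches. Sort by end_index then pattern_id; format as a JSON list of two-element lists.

Build:
Trie nodes:
  0='ε' goto a→3 b→1 c→9
  1='b' goto c→2  [P2 ends]
  2='bc' goto ·  [P0 ends]
  3='a' goto a→16 c→4
  4='ac' goto b→5
  5='acb' goto a→6
  6='acba' goto b→7
  7='acbab' goto b→8
  8='acbabb' goto ·  [P1 ends]
  9='c' goto a→10 b→14
  10='ca' goto a→11
  11='caa' goto b→12
  12='caab' goto c→13
  13='caabc' goto ·  [P3 ends]
  14='cb' goto a→15
  15='cba' goto ·  [P4 ends]
  16='aa' goto b→17
  17='aab' goto c→18
  18='aabc' goto ·  [P5 ends]

Failure links (BFS by depth):
  fail(1) 'b': from fail(0)=0 chase 'b': 0 ⇒ 0;  out={2}∪out(0)={2}
  fail(3) 'a': from fail(0)=0 chase 'a': 0 ⇒ 0;  out=∅∪out(0)=∅
  fail(9) 'c': from fail(0)=0 chase 'c': 0 ⇒ 0;  out=∅∪out(0)=∅
  fail(2) 'bc': from fail(1)=0 chase 'c': 0 ⇒ 9;  out={0}∪out(9)={0}
  fail(4) 'ac': from fail(3)=0 chase 'c': 0 ⇒ 9;  out=∅∪out(9)=∅
  fail(10) 'ca': from fail(9)=0 chase 'a': 0 ⇒ 3;  out=∅∪out(3)=∅
  fail(14) 'cb': from fail(9)=0 chase 'b': 0 ⇒ 1;  out=∅∪out(1)={2}
  fail(16) 'aa': from fail(3)=0 chase 'a': 0 ⇒ 3;  out=∅∪out(3)=∅
  fail(5) 'acb': from fail(4)=9 chase 'b': 9 ⇒ 14;  out=∅∪out(14)={2}
  fail(11) 'caa': from fail(10)=3 chase 'a': 3 ⇒ 16;  out=∅∪out(16)=∅
  fail(15) 'cba': from fail(14)=1 chase 'a': 1→0 ⇒ 3;  out={4}∪out(3)={4}
  fail(17) 'aab': from fail(16)=3 chase 'b': 3→0 ⇒ 1;  out=∅∪out(1)={2}
  fail(6) 'acba': from fail(5)=14 chase 'a': 14 ⇒ 15;  out=∅∪out(15)={4}
  fail(12) 'caab': from fail(11)=16 chase 'b': 16 ⇒ 17;  out=∅∪out(17)={2}
  fail(18) 'aabc': from fail(17)=1 chase 'c': 1 ⇒ 2;  out={5}∪out(2)={0,5}
  fail(7) 'acbab': from fail(6)=15 chase 'b': 15→3→0 ⇒ 1;  out=∅∪out(1)={2}
  fail(13) 'caabc': from fail(12)=17 chase 'c': 17 ⇒ 18;  out={3}∪out(18)={0,3,5}
  fail(8) 'acbabb': from fail(7)=1 chase 'b': 1→0 ⇒ 1;  out={1}∪out(1)={1,2}

Scan:
[0] read 'c'  n0⇒n9
[1] read 'c'  n9⇒n9 (fail-walked)
[2] read 'b'  n9⇒n14  emit P2@[2:2]
[3] read 'a'  n14⇒n15  emit P4@[1:3]
[4] read 'c'  n15⇒n4 (fail-walked)
[5] read 'a'  n4⇒n10 (fail-walked)
[6] read 'b'  n10⇒n1 (fail-walked)  emit P2@[6:6]
[7] read 'c'  n1⇒n2  emit P0@[6:7]
[8] read 'a'  n2⇒n10 (fail-walked)
[9] read 'c'  n10⇒n4 (fail-walked)
[10] read 'b'  n4⇒n5  emit P2@[10:10]
[11] read 'a'  n5⇒n6  emit P4@[9:11]
[12] read 'b'  n6⇒n7  emit P2@[12:12]
[13] read 'b'  n7⇒n8  emit P1@[8:13],P2@[13:13]
[14] read 'b'  n8⇒n1 (fail-walked)  emit P2@[14:14]
[15] read 'a'  n1⇒n3 (fail-walked)
[16] read 'c'  n3⇒n4
[17] read 'b'  n4⇒n5  emit P2@[17:17]
[18] read 'a'  n5⇒n6  emit P4@[16:18]
[19] read 'b'  n6⇒n7  emit P2@[19:19]
[20] read 'b'  n7⇒n8  emit P1@[15:20],P2@[20:20]
[21] read 'a'  n8⇒n3 (fail-walked)
[22] read 'a'  n3⇒n16
[23] read 'a'  n16⇒n16 (fail-walked)
[24] read 'a'  n16⇒n16 (fail-walked)
[25] read 'c'  n16⇒n4 (fail-walked)
[26] read 'a'  n4⇒n10 (fail-walked)
[27] read 'a'  n10⇒n11
[28] read 'b'  n11⇒n12  emit P2@[28:28]
[29] read 'c'  n12⇒n13  emit P0@[28:29],P3@[25:29],P5@[26:29]
[30] read 'b'  n13⇒n14 (fail-walked)  emit P2@[30:30]
[31] read 'c'  n14⇒n2 (fail-walked)  emit P0@[30:31]
[32] read 'c'  n2⇒n9 (fail-walked)
[33] read 'c'  n9⇒n9 (fail-walked)
[34] read 'b'  n9⇒n14  emit P2@[34:34]
[35] read 'a'  n14⇒n15  emit P4@[33:35]
[36] read 'c'  n15⇒n4 (fail-walked)
[37] read 'b'  n4⇒n5  emit P2@[37:37]
[38] read 'a'  n5⇒n6  emit P4@[36:38]
[39] read 'c'  n6⇒n4 (fail-walked)
[40] read 'c'  n4⇒n9 (fail-walked)
[41] read 'a'  n9⇒n10
[42] read 'a'  n10⇒n11
[43] read 'b'  n11⇒n12  emit P2@[43:43]
[44] read 'c'  n12⇒n13  emit P0@[43:44],P3@[40:44],P5@[41:44]
[45] read 'c'  n13⇒n9 (fail-walked)
[46] read 'b'  n9⇒n14  emit P2@[46:46]
[47] read 'b'  n14⇒n1 (fail-walked)  emit P2@[47:47]
[48] read 'c'  n1⇒n2  emit P0@[47:48]
[49] read 'a'  n2⇒n10 (fail-walked)
[50] read 'a'  n10⇒n11
[51] read 'b'  n11⇒n12  emit P2@[51:51]
[52] read 'c'  n12⇒n13  emit P0@[51:52],P3@[48:52],P5@[49:52]
[53] read 'b'  n13⇒n14 (fail-walked)  emit P2@[53:53]
[54] read 'c'  n14⇒n2 (fail-walked)  emit P0@[53:54]
[55] read 'c'  n2⇒n9 (fail-walked)
[56] read 'a'  n9⇒n10
[57] read 'a'  n10⇒n11
[58] read 'b'  n11⇒n12  emit P2@[58:58]
[59] read 'c'  n12⇒n13  emit P0@[58:59],P3@[55:59],P5@[56:59]
[60] read 'a'  n13⇒n10 (fail-walked)
[61] read 'c'  n10⇒n4 (fail-walked)
[62] read 'b'  n4⇒n5  emit P2@[62:62]
[63] read 'a'  n5⇒n6  emit P4@[61:63]
[64] read 'b'  n6⇒n7  emit P2@[64:64]
[65] read 'b'  n7⇒n8  emit P1@[60:65],P2@[65:65]
[66] read 'b'  n8⇒n1 (fail-walked)  emit P2@[66:66]
[67] read 'a'  n1⇒n3 (fail-walked)
[68] read 'b'  n3⇒n1 (fail-walked)  emit P2@[68:68]
[69] read 'c'  n1⇒n2  emit P0@[68:69]

All matches (sorted): [[2,2],[3,4],[6,2],[7,0],[10,2],[11,4],[12,2],[13,1],[13,2],[14,2],[17,2],[18,4],[19,2],[20,1],[20,2],[28,2],[29,0],[29,3],[29,5],[30,2],[31,0],[34,2],[35,4],[37,2],[38,4],[43,2],[44,0],[44,3],[44,5],[46,2],[47,2],[48,0],[51,2],[52,0],[52,3],[52,5],[53,2],[54,0],[58,2],[59,0],[59,3],[59,5],[62,2],[63,4],[64,2],[65,1],[65,2],[66,2],[68,2],[69,0]]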